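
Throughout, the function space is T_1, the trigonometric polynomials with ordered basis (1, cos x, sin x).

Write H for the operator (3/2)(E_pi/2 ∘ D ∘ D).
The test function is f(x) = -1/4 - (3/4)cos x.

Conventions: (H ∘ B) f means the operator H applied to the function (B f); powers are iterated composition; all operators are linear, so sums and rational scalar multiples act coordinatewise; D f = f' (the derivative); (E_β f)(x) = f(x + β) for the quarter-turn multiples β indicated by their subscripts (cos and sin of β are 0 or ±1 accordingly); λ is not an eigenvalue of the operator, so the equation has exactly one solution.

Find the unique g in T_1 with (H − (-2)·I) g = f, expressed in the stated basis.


write g with unknown coordinates in the stated basis and equate coefficients in (H − (-2)·I) g = f
solving from the highest basis element down gives g = -1/8 - (6/25)cos x + (9/50)sin x
check: H g = -(27/100)cos x - (9/25)sin x
so H g − (-2)·g = -1/4 - (3/4)cos x = f ✓

g(x) = -1/8 - (6/25)cos x + (9/50)sin x


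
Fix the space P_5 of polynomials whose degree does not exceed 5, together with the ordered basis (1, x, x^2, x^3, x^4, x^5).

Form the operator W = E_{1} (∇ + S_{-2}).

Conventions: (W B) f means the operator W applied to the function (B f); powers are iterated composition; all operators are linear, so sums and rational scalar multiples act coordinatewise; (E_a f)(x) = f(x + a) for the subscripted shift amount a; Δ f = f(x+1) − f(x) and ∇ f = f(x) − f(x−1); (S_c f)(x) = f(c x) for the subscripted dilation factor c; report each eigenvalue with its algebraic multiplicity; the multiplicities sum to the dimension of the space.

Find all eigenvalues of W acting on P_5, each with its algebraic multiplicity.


λ = -32 (multiplicity 1), λ = -8 (multiplicity 1), λ = -2 (multiplicity 1), λ = 1 (multiplicity 1), λ = 4 (multiplicity 1), λ = 16 (multiplicity 1)

image of 1: 1
image of x: -2x - 1
image of x^2: 4x^2 + 10x + 5
image of x^3: -8x^3 - 21x^2 - 21x - 7
image of x^4: 16x^4 + 68x^3 + 102x^2 + 68x + 17
image of x^5: -32x^5 - 155x^4 - 310x^3 - 310x^2 - 155x - 31
the matrix is upper triangular; its diagonal is (1, -2, 4, -8, 16, -32)
for a triangular matrix the eigenvalues are the diagonal entries, with algebraic multiplicity their repetition count


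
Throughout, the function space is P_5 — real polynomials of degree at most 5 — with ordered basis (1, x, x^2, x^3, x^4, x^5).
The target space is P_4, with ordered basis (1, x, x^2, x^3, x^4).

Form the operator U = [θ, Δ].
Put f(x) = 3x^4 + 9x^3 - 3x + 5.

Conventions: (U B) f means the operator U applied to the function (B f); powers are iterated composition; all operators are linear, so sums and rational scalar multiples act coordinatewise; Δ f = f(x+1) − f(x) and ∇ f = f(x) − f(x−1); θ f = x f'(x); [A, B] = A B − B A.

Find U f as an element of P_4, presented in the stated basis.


the image equals g(x) = -12x^3 - 63x^2 - 90x - 36

Δ f = 12x^3 + 45x^2 + 39x + 9
θ Δ f = 36x^3 + 90x^2 + 39x
θ f = 12x^4 + 27x^3 - 3x
Δ θ f = 48x^3 + 153x^2 + 129x + 36
[θ, Δ] f = -12x^3 - 63x^2 - 90x - 36


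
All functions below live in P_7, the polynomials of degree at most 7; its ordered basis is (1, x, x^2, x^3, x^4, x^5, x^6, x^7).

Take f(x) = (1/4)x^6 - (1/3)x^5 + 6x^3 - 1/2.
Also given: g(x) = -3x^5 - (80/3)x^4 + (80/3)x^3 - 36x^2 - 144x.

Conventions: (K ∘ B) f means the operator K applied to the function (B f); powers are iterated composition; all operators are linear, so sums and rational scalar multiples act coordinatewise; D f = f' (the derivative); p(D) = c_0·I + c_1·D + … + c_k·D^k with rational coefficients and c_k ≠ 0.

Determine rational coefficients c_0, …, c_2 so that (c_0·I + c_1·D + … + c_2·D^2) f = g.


p(D) = -2·D − 4·D^2, i.e. c_0 = 0, c_1 = -2, c_2 = -4

D^0 f = (1/4)x^6 - (1/3)x^5 + 6x^3 - 1/2
D^1 f = (3/2)x^5 - (5/3)x^4 + 18x^2
D^2 f = (15/2)x^4 - (20/3)x^3 + 36x
matching coefficients of g against c_0 f + c_1 Df + … from the top degree down determines the c_i
solution: c_0 = 0, c_1 = -2, c_2 = -4


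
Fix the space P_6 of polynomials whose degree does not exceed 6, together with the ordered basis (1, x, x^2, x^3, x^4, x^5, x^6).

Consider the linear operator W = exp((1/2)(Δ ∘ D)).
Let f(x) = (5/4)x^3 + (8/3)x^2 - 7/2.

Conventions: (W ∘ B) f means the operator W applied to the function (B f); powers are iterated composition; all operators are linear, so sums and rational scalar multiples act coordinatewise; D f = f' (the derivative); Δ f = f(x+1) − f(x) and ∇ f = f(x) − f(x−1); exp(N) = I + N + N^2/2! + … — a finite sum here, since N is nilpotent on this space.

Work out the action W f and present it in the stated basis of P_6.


order-1 term: (15/4)x + 109/24
the series for exp((1/2)(Δ ∘ D)) f terminates at order 1
exp((1/2)(Δ ∘ D)) f = (5/4)x^3 + (8/3)x^2 + (15/4)x + 25/24

g(x) = (5/4)x^3 + (8/3)x^2 + (15/4)x + 25/24


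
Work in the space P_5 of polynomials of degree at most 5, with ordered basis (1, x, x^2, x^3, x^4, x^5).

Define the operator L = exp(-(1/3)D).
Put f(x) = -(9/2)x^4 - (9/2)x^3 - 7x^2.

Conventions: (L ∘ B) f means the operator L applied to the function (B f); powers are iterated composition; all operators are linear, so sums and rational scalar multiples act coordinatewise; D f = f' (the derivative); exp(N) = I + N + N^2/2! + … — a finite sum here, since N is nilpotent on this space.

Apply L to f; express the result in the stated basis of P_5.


the result is g(x) = -(9/2)x^4 + (3/2)x^3 - (11/2)x^2 + (23/6)x - 2/3

order-1 term: 6x^3 + (9/2)x^2 + (14/3)x
order-2 term: -3x^2 - (3/2)x - 7/9
order-3 term: (2/3)x + 1/6
order-4 term: -1/18
the series for exp(-(1/3)D) f terminates at order 4
exp(-(1/3)D) f = -(9/2)x^4 + (3/2)x^3 - (11/2)x^2 + (23/6)x - 2/3


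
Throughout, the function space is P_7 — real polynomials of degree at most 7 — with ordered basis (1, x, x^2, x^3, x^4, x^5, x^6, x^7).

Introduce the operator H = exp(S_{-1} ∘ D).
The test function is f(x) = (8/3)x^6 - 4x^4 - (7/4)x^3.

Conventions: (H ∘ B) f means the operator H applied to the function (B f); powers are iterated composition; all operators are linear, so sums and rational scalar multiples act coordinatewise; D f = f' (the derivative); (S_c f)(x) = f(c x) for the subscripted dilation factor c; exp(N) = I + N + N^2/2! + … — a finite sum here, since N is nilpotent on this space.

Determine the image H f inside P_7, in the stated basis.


order-1 term: -16x^5 + 16x^3 - (21/4)x^2
order-2 term: -40x^4 + 24x^2 + (21/4)x
order-3 term: (160/3)x^3 - 16x + 7/4
order-4 term: 40x^2 - 4
order-5 term: -16x
order-6 term: -8/3
the series for exp(S_{-1} ∘ D) f terminates at order 6
exp(S_{-1} ∘ D) f = (8/3)x^6 - 16x^5 - 44x^4 + (811/12)x^3 + (235/4)x^2 - (107/4)x - 59/12

the result is g(x) = (8/3)x^6 - 16x^5 - 44x^4 + (811/12)x^3 + (235/4)x^2 - (107/4)x - 59/12


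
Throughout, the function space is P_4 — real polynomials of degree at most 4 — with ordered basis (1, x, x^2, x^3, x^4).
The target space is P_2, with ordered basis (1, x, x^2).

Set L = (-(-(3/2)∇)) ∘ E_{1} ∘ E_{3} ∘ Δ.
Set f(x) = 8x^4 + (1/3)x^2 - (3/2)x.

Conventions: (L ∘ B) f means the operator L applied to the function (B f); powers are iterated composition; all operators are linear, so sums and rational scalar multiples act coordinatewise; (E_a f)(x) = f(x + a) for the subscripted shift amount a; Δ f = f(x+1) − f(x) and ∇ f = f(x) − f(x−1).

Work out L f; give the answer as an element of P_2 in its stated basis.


Δ f = 32x^3 + 48x^2 + (98/3)x + 41/6
E_{3} Δ f = 32x^3 + 336x^2 + (3554/3)x + 8405/6
E_{1} E_{3} Δ f = 32x^3 + 432x^2 + (5858/3)x + 5907/2
∇ (E_{1} ∘ E_{3}) Δ f = 96x^2 + 768x + 4658/3
(-(3/2)∇) (E_{1} ∘ E_{3}) Δ f = -144x^2 - 1152x - 2329
(-(-(3/2)∇)) (E_{1} ∘ E_{3}) Δ f = 144x^2 + 1152x + 2329

g(x) = 144x^2 + 1152x + 2329


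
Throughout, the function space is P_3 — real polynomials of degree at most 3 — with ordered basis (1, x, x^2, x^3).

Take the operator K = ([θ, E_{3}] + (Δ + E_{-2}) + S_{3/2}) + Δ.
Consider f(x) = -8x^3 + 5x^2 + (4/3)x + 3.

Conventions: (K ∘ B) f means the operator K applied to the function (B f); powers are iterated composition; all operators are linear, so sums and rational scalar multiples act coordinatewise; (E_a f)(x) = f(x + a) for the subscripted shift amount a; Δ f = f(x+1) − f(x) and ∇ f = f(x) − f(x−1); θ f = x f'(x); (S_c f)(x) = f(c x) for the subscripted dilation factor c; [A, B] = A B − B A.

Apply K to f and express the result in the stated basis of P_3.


g(x) = -35x^3 + (353/4)x^2 + (784/3)x + 638

E_{3} f = -8x^3 - 67x^2 - (554/3)x - 164
θ E_{3} f = -24x^3 - 134x^2 - (554/3)x
θ f = -24x^3 + 10x^2 + (4/3)x
E_{3} θ f = -24x^3 - 206x^2 - (1760/3)x - 554
[θ, E_{3}] f = 72x^2 + 402x + 554
Δ f = -24x^2 - 14x - 5/3
E_{-2} f = -8x^3 + 53x^2 - (344/3)x + 253/3
(Δ + E_{-2}) f = -8x^3 + 29x^2 - (386/3)x + 248/3
S_{3/2} f = -27x^3 + (45/4)x^2 + 2x + 3
([θ, E_{3}] + (Δ + E_{-2}) + S_{3/2}) f = -35x^3 + (449/4)x^2 + (826/3)x + 1919/3
Δ f = -24x^2 - 14x - 5/3
(([θ, E_{3}] + (Δ + E_{-2}) + S_{3/2}) + Δ) f = -35x^3 + (353/4)x^2 + (784/3)x + 638


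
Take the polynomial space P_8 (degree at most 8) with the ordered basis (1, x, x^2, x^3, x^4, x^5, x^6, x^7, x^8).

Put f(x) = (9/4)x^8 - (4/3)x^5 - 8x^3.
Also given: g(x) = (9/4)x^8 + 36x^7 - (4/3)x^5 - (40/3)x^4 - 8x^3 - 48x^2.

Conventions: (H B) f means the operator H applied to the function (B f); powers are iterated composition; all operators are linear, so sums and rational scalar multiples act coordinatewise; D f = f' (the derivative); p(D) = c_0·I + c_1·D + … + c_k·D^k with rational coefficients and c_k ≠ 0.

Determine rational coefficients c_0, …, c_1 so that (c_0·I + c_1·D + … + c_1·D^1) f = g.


p(D) = I + 2·D, i.e. c_0 = 1, c_1 = 2

D^0 f = (9/4)x^8 - (4/3)x^5 - 8x^3
D^1 f = 18x^7 - (20/3)x^4 - 24x^2
matching coefficients of g against c_0 f + c_1 Df + … from the top degree down determines the c_i
solution: c_0 = 1, c_1 = 2


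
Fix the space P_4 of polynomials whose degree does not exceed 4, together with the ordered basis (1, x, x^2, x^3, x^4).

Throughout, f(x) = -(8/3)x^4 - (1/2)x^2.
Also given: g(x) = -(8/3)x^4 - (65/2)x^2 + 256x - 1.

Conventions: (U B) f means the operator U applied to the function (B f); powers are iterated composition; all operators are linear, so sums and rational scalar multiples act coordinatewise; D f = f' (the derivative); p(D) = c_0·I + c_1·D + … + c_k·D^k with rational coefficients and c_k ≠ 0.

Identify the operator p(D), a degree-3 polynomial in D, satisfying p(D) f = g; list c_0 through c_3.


D^0 f = -(8/3)x^4 - (1/2)x^2
D^1 f = -(32/3)x^3 - x
D^2 f = -32x^2 - 1
D^3 f = -64x
matching coefficients of g against c_0 f + c_1 Df + … from the top degree down determines the c_i
solution: c_0 = 1, c_1 = 0, c_2 = 1, c_3 = -4

c_0 = 1, c_1 = 0, c_2 = 1, c_3 = -4


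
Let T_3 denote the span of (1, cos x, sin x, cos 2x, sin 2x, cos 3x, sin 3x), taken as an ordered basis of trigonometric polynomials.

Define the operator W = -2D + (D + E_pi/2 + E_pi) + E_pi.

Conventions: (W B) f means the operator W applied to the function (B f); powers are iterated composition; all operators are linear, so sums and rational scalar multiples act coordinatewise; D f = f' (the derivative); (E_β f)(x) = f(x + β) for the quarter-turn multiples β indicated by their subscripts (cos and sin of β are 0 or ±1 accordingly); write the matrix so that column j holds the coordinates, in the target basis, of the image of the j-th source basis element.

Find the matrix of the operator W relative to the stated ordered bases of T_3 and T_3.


image of 1: 3
image of cos x: -2cos x
image of sin x: -2sin x
image of cos 2x: cos 2x + 2sin 2x
image of sin 2x: -2cos 2x + sin 2x
image of cos 3x: -2cos 3x + 4sin 3x
image of sin 3x: -4cos 3x - 2sin 3x
each image's coordinates form column j of the matrix

the matrix is [[3, 0, 0, 0, 0, 0, 0]; [0, -2, 0, 0, 0, 0, 0]; [0, 0, -2, 0, 0, 0, 0]; [0, 0, 0, 1, -2, 0, 0]; [0, 0, 0, 2, 1, 0, 0]; [0, 0, 0, 0, 0, -2, -4]; [0, 0, 0, 0, 0, 4, -2]] (rows listed top to bottom)


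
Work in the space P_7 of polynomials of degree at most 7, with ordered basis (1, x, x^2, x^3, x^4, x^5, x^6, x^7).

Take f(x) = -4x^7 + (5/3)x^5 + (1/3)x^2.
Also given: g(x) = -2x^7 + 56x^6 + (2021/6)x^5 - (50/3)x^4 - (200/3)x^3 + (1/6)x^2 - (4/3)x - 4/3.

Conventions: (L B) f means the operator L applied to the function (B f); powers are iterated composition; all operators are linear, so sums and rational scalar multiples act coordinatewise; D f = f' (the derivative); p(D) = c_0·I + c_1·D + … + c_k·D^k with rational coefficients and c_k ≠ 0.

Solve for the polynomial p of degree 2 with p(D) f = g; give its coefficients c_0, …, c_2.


p(D) = (1/2)·I − 2·D − 2·D^2, i.e. c_0 = 1/2, c_1 = -2, c_2 = -2

D^0 f = -4x^7 + (5/3)x^5 + (1/3)x^2
D^1 f = -28x^6 + (25/3)x^4 + (2/3)x
D^2 f = -168x^5 + (100/3)x^3 + 2/3
matching coefficients of g against c_0 f + c_1 Df + … from the top degree down determines the c_i
solution: c_0 = 1/2, c_1 = -2, c_2 = -2


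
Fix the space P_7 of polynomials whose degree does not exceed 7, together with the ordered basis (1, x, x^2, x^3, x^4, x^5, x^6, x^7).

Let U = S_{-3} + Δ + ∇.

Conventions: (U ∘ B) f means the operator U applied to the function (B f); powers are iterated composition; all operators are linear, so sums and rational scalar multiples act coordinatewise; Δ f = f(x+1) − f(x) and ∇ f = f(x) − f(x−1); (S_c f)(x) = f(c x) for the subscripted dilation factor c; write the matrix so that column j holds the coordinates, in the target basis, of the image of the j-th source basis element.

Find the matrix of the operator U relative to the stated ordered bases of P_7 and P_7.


image of 1: 1
image of x: -3x + 2
image of x^2: 9x^2 + 4x
image of x^3: -27x^3 + 6x^2 + 2
image of x^4: 81x^4 + 8x^3 + 8x
image of x^5: -243x^5 + 10x^4 + 20x^2 + 2
image of x^6: 729x^6 + 12x^5 + 40x^3 + 12x
image of x^7: -2187x^7 + 14x^6 + 70x^4 + 42x^2 + 2
each image's coordinates form column j of the matrix

the matrix is [[1, 2, 0, 2, 0, 2, 0, 2]; [0, -3, 4, 0, 8, 0, 12, 0]; [0, 0, 9, 6, 0, 20, 0, 42]; [0, 0, 0, -27, 8, 0, 40, 0]; [0, 0, 0, 0, 81, 10, 0, 70]; [0, 0, 0, 0, 0, -243, 12, 0]; [0, 0, 0, 0, 0, 0, 729, 14]; [0, 0, 0, 0, 0, 0, 0, -2187]] (rows listed top to bottom)


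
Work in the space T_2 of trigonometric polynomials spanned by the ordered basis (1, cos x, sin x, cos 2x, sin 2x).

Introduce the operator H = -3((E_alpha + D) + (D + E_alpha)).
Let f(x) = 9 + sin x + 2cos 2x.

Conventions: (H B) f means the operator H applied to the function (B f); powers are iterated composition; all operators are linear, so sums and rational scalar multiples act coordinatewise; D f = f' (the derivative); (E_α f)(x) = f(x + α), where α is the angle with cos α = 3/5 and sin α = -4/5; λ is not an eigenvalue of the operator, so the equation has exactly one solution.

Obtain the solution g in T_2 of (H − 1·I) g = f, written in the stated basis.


write g with unknown coordinates in the stated basis and equate coefficients in (H − 1·I) g = f
solving from the highest basis element down gives g = -9/7 + (6/113)cos x - (23/113)sin x + (34/985)cos 2x - (312/985)sin 2x
check: H g = 54/7 + (6/113)cos x + (90/113)sin x + (2004/985)cos 2x - (312/985)sin 2x
so H g − 1·g = 9 + sin x + 2cos 2x = f ✓

g(x) = -9/7 + (6/113)cos x - (23/113)sin x + (34/985)cos 2x - (312/985)sin 2x


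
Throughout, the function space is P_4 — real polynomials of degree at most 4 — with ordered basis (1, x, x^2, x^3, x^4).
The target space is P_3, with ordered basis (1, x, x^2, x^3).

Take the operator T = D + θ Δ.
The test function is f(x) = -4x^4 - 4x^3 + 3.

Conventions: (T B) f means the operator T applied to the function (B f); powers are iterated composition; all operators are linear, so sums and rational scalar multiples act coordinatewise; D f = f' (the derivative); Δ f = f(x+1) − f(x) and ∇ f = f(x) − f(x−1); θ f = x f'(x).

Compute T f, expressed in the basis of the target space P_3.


g(x) = -64x^3 - 84x^2 - 28x

D f = -16x^3 - 12x^2
Δ f = -16x^3 - 36x^2 - 28x - 8
θ Δ f = -48x^3 - 72x^2 - 28x
(D + θ Δ) f = -64x^3 - 84x^2 - 28x


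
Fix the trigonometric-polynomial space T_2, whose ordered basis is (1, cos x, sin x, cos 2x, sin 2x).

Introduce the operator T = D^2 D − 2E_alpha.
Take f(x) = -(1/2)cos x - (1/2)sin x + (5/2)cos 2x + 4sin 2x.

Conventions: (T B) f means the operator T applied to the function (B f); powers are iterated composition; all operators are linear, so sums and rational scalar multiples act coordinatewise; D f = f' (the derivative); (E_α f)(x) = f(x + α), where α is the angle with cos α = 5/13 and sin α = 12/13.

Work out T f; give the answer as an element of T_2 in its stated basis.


D f = -(1/2)cos x + (1/2)sin x + 8cos 2x - 5sin 2x
D D f = (1/2)cos x + (1/2)sin x - 10cos 2x - 16sin 2x
D D D f = (1/2)cos x - (1/2)sin x - 32cos 2x + 20sin 2x
E_alpha f = -(17/26)cos x + (7/26)sin x + (365/338)cos 2x - (776/169)sin 2x
(-2E_alpha) f = (17/13)cos x - (7/13)sin x - (365/169)cos 2x + (1552/169)sin 2x
(D^2 D − 2E_alpha) f = (47/26)cos x - (27/26)sin x - (5773/169)cos 2x + (4932/169)sin 2x

the result is g(x) = (47/26)cos x - (27/26)sin x - (5773/169)cos 2x + (4932/169)sin 2x


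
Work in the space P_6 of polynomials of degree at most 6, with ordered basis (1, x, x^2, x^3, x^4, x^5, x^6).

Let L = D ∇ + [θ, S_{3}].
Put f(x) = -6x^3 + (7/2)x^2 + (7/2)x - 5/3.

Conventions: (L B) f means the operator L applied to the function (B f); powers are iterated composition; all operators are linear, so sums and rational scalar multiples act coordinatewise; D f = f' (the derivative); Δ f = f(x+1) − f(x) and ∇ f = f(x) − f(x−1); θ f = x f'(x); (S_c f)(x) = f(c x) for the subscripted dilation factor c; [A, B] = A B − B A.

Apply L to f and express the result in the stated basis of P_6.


∇ f = -18x^2 + 25x - 6
D ∇ f = -36x + 25
S_{3} f = -162x^3 + (63/2)x^2 + (21/2)x - 5/3
θ S_{3} f = -486x^3 + 63x^2 + (21/2)x
θ f = -18x^3 + 7x^2 + (7/2)x
S_{3} θ f = -486x^3 + 63x^2 + (21/2)x
[θ, S_{3}] f = 0
(D ∇ + [θ, S_{3}]) f = -36x + 25

the result is g(x) = -36x + 25


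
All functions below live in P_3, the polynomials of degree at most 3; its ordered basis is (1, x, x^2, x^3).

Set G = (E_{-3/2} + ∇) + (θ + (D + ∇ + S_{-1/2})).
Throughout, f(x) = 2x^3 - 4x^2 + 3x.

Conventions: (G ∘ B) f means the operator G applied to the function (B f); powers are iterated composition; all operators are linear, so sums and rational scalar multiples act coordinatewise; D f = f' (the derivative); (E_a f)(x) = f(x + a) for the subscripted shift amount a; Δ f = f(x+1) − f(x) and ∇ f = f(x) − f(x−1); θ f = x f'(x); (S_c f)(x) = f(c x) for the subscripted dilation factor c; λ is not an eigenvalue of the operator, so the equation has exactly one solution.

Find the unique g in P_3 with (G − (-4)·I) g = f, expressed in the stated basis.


g(x) = (16/63)x^3 - (144/203)x^2 + (6014/6699)x - 16481/120582

write g with unknown coordinates in the stated basis and equate coefficients in (G − (-4)·I) g = f
solving from the highest basis element down gives g = (16/63)x^3 - (144/203)x^2 + (6014/6699)x - 16481/120582
check: G g = (62/63)x^3 - (236/203)x^2 - (3959/6699)x + 32962/60291
so G g − (-4)·g = 2x^3 - 4x^2 + 3x = f ✓


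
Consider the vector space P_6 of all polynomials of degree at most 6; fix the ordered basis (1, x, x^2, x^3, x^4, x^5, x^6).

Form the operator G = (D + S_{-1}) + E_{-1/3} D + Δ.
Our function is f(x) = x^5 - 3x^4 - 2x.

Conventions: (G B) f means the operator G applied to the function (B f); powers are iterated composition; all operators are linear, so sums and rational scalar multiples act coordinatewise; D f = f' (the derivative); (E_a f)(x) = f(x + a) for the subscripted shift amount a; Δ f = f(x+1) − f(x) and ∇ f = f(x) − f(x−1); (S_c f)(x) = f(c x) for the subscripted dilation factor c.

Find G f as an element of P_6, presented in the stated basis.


the image equals g(x) = -x^5 + 12x^4 - (98/3)x^3 + (22/3)x^2 - (263/27)x - 607/81

D f = 5x^4 - 12x^3 - 2
S_{-1} f = -x^5 - 3x^4 + 2x
(D + S_{-1}) f = -x^5 + 2x^4 - 12x^3 + 2x - 2
D f = 5x^4 - 12x^3 - 2
E_{-1/3} D f = 5x^4 - (56/3)x^3 + (46/3)x^2 - (128/27)x - 121/81
Δ f = 5x^4 - 2x^3 - 8x^2 - 7x - 4
((D + S_{-1}) + E_{-1/3} D + Δ) f = -x^5 + 12x^4 - (98/3)x^3 + (22/3)x^2 - (263/27)x - 607/81


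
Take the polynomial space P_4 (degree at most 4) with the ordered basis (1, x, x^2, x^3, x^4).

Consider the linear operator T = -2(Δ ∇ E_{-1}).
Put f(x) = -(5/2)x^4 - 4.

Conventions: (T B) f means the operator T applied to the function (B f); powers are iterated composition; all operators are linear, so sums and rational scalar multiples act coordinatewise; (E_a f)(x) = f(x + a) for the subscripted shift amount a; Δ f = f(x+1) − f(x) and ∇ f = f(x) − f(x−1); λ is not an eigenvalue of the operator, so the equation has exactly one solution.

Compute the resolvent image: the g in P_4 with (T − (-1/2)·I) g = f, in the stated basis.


write g with unknown coordinates in the stated basis and equate coefficients in (T − (-1/2)·I) g = f
solving from the highest basis element down gives g = -5x^4 - 240x^2 + 480x - 2208
check: T g = 120x^2 - 240x + 1100
so T g − (-1/2)·g = -(5/2)x^4 - 4 = f ✓

the result is g(x) = -5x^4 - 240x^2 + 480x - 2208


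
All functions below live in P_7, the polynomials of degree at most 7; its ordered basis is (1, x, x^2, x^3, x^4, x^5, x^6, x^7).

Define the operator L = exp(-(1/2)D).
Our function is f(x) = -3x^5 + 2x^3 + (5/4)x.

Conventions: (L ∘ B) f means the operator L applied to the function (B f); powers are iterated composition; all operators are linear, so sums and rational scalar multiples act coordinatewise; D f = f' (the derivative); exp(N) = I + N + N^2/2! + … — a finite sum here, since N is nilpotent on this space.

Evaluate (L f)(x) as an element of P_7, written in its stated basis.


the image equals g(x) = -3x^5 + (15/2)x^4 - (11/2)x^3 + (3/4)x^2 + (29/16)x - 25/32

order-1 term: (15/2)x^4 - 3x^2 - 5/8
order-2 term: -(15/2)x^3 + (3/2)x
order-3 term: (15/4)x^2 - 1/4
order-4 term: -(15/16)x
order-5 term: 3/32
the series for exp(-(1/2)D) f terminates at order 5
exp(-(1/2)D) f = -3x^5 + (15/2)x^4 - (11/2)x^3 + (3/4)x^2 + (29/16)x - 25/32


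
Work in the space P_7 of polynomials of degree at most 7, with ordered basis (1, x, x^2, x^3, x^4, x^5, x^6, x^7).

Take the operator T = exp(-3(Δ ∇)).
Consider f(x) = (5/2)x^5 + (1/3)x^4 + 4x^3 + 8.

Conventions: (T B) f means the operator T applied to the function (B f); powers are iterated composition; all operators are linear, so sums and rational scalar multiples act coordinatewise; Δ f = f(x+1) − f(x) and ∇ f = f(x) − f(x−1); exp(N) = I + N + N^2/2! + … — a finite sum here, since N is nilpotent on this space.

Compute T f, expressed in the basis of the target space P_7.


g(x) = (5/2)x^5 + (1/3)x^4 - 146x^3 - 12x^2 + 1203x + 42

order-1 term: -150x^3 - 12x^2 - 147x - 2
order-2 term: 1350x + 36
the series for exp(-3(Δ ∇)) f terminates at order 2
exp(-3(Δ ∇)) f = (5/2)x^5 + (1/3)x^4 - 146x^3 - 12x^2 + 1203x + 42


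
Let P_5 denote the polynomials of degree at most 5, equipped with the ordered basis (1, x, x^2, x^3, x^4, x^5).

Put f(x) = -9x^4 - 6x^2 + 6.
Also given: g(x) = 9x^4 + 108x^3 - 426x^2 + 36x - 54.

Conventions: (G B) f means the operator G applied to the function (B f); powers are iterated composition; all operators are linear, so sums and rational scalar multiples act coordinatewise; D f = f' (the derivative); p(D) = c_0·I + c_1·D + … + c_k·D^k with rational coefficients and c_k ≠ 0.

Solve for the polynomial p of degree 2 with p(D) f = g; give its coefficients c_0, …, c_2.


D^0 f = -9x^4 - 6x^2 + 6
D^1 f = -36x^3 - 12x
D^2 f = -108x^2 - 12
matching coefficients of g against c_0 f + c_1 Df + … from the top degree down determines the c_i
solution: c_0 = -1, c_1 = -3, c_2 = 4

c_0 = -1, c_1 = -3, c_2 = 4


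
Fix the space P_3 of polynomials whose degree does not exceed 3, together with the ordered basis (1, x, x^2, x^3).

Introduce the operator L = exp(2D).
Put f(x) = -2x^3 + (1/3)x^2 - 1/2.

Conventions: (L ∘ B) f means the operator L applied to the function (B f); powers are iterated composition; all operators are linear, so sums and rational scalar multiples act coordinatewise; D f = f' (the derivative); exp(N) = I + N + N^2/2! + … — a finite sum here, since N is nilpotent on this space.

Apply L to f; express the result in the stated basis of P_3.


the image equals g(x) = -2x^3 - (35/3)x^2 - (68/3)x - 91/6

order-1 term: -12x^2 + (4/3)x
order-2 term: -24x + 4/3
order-3 term: -16
the series for exp(2D) f terminates at order 3
exp(2D) f = -2x^3 - (35/3)x^2 - (68/3)x - 91/6


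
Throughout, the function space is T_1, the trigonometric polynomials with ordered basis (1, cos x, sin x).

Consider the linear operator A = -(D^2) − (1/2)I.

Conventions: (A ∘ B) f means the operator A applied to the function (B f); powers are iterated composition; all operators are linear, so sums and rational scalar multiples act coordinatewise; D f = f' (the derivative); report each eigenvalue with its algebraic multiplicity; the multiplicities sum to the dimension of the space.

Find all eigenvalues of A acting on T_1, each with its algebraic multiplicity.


image of 1: -1/2
image of cos x: (1/2)cos x
image of sin x: (1/2)sin x
the matrix is diagonal; its diagonal is (-1/2, 1/2, 1/2)
for a triangular matrix the eigenvalues are the diagonal entries, with algebraic multiplicity their repetition count

λ = -1/2 (multiplicity 1), λ = 1/2 (multiplicity 2)


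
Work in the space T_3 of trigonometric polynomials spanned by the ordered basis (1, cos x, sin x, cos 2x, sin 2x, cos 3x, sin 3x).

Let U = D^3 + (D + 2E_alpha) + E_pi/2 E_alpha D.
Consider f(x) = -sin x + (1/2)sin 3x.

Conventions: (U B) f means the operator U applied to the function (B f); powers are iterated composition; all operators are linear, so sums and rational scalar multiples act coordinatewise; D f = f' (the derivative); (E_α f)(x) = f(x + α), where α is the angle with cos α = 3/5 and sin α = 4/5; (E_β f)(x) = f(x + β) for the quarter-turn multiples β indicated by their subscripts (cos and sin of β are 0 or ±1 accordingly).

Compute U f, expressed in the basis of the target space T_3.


D f = -cos x + (3/2)cos 3x
D D f = sin x - (9/2)sin 3x
D D D f = cos x - (27/2)cos 3x
D f = -cos x + (3/2)cos 3x
E_alpha f = -(4/5)cos x - (3/5)sin x + (22/125)cos 3x - (117/250)sin 3x
(2E_alpha) f = -(8/5)cos x - (6/5)sin x + (44/125)cos 3x - (117/125)sin 3x
(D + 2E_alpha) f = -(13/5)cos x - (6/5)sin x + (463/250)cos 3x - (117/125)sin 3x
D f = -cos x + (3/2)cos 3x
E_alpha D f = -(3/5)cos x + (4/5)sin x - (351/250)cos 3x - (66/125)sin 3x
E_pi/2 E_alpha D f = (4/5)cos x + (3/5)sin x + (66/125)cos 3x - (351/250)sin 3x
(D^3 + (D + 2E_alpha) + E_pi/2 E_alpha D) f = -(4/5)cos x - (3/5)sin x - (278/25)cos 3x - (117/50)sin 3x

the image equals g(x) = -(4/5)cos x - (3/5)sin x - (278/25)cos 3x - (117/50)sin 3x


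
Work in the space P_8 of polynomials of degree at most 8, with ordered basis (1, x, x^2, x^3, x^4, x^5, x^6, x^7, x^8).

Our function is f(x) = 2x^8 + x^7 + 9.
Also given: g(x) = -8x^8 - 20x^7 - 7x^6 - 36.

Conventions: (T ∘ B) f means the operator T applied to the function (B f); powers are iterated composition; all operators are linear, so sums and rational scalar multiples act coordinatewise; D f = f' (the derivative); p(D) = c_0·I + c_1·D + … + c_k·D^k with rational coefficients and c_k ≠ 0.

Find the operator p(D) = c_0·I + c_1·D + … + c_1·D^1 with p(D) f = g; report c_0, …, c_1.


c_0 = -4, c_1 = -1

D^0 f = 2x^8 + x^7 + 9
D^1 f = 16x^7 + 7x^6
matching coefficients of g against c_0 f + c_1 Df + … from the top degree down determines the c_i
solution: c_0 = -4, c_1 = -1


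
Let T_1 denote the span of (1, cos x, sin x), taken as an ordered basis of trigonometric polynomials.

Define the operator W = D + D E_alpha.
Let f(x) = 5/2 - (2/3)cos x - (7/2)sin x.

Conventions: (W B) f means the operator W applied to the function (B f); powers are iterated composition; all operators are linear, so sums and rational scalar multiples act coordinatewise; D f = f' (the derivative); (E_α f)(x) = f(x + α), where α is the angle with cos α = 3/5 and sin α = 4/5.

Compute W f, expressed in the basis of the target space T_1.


the result is g(x) = -(76/15)cos x + (58/15)sin x

D f = -(7/2)cos x + (2/3)sin x
E_alpha f = 5/2 - (16/5)cos x - (47/30)sin x
D E_alpha f = -(47/30)cos x + (16/5)sin x
(D + D E_alpha) f = -(76/15)cos x + (58/15)sin x


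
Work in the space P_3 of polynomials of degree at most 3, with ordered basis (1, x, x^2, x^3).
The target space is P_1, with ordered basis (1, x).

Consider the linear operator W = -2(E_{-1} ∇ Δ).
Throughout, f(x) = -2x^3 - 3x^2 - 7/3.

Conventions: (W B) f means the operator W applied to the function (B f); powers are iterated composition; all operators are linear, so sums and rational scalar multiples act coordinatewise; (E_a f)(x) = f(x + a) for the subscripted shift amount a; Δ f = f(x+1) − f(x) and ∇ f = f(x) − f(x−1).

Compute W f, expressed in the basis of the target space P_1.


Δ f = -6x^2 - 12x - 5
∇ Δ f = -12x - 6
E_{-1} ∇ Δ f = -12x + 6
(-2(E_{-1} ∇ Δ)) f = 24x - 12

g(x) = 24x - 12


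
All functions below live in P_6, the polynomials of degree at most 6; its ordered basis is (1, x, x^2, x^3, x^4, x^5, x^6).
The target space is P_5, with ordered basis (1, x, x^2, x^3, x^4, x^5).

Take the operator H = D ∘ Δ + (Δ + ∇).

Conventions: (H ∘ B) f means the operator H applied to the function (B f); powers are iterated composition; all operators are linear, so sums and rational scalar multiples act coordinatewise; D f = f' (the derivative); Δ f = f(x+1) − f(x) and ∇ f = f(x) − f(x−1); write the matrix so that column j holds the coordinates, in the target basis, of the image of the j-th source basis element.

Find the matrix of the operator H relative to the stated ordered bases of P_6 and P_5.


image of 1: 0
image of x: 2
image of x^2: 4x + 2
image of x^3: 6x^2 + 6x + 5
image of x^4: 8x^3 + 12x^2 + 20x + 4
image of x^5: 10x^4 + 20x^3 + 50x^2 + 20x + 7
image of x^6: 12x^5 + 30x^4 + 100x^3 + 60x^2 + 42x + 6
each image's coordinates form column j of the matrix

the matrix is [[0, 2, 2, 5, 4, 7, 6]; [0, 0, 4, 6, 20, 20, 42]; [0, 0, 0, 6, 12, 50, 60]; [0, 0, 0, 0, 8, 20, 100]; [0, 0, 0, 0, 0, 10, 30]; [0, 0, 0, 0, 0, 0, 12]] (rows listed top to bottom)


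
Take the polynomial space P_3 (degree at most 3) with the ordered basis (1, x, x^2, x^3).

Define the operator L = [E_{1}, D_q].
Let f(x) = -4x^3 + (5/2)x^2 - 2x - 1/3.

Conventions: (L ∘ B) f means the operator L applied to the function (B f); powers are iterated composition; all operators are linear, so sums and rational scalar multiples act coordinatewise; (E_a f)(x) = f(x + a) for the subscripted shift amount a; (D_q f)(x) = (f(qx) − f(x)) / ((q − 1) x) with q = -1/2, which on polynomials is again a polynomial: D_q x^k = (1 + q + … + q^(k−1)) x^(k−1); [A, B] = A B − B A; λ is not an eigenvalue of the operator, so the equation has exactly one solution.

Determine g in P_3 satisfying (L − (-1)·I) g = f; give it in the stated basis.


the result is g(x) = -4x^3 + (5/2)x^2 - 2x - 67/12

write g with unknown coordinates in the stated basis and equate coefficients in (L − (-1)·I) g = f
solving from the highest basis element down gives g = -4x^3 + (5/2)x^2 - 2x - 67/12
check: L g = 21/4
so L g − (-1)·g = -4x^3 + (5/2)x^2 - 2x - 1/3 = f ✓


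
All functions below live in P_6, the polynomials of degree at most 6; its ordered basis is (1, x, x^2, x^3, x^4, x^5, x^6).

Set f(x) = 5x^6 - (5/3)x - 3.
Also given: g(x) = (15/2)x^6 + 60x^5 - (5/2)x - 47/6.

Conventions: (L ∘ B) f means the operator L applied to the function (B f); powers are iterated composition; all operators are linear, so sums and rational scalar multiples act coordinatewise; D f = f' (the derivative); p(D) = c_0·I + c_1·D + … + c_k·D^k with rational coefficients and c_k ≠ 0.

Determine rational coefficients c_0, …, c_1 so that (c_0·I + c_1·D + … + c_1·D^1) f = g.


c_0 = 3/2, c_1 = 2

D^0 f = 5x^6 - (5/3)x - 3
D^1 f = 30x^5 - 5/3
matching coefficients of g against c_0 f + c_1 Df + … from the top degree down determines the c_i
solution: c_0 = 3/2, c_1 = 2


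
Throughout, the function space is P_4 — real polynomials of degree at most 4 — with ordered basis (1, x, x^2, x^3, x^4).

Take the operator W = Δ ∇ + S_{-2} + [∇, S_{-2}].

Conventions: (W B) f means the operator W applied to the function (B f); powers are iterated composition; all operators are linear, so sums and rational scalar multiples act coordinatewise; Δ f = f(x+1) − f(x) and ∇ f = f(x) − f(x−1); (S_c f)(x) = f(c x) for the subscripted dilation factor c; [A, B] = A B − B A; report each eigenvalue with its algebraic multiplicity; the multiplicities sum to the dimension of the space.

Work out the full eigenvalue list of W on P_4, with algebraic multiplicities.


λ = -8 (multiplicity 1), λ = -2 (multiplicity 1), λ = 1 (multiplicity 1), λ = 4 (multiplicity 1), λ = 16 (multiplicity 1)

image of 1: 1
image of x: -2x - 3
image of x^2: 4x^2 + 12x - 1
image of x^3: -8x^3 - 36x^2 + 24x - 9
image of x^4: 16x^4 + 96x^3 - 60x^2 + 72x - 13
the matrix is upper triangular; its diagonal is (1, -2, 4, -8, 16)
for a triangular matrix the eigenvalues are the diagonal entries, with algebraic multiplicity their repetition count


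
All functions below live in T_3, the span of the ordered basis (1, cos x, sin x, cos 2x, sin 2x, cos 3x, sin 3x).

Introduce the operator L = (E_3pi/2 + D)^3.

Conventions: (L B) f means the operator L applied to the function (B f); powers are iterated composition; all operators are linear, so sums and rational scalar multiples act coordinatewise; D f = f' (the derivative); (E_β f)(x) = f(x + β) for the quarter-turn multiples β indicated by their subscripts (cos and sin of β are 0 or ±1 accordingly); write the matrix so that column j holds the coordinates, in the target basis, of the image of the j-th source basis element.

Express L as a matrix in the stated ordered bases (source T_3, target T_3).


the matrix is [[1, 0, 0, 0, 0, 0, 0]; [0, 0, 0, 0, 0, 0, 0]; [0, 0, 0, 0, 0, 0, 0]; [0, 0, 0, 11, -2, 0, 0]; [0, 0, 0, 2, 11, 0, 0]; [0, 0, 0, 0, 0, 0, -64]; [0, 0, 0, 0, 0, 64, 0]] (rows listed top to bottom)

image of 1: 1
image of cos x: 0
image of sin x: 0
image of cos 2x: 11cos 2x + 2sin 2x
image of sin 2x: -2cos 2x + 11sin 2x
image of cos 3x: 64sin 3x
image of sin 3x: -64cos 3x
each image's coordinates form column j of the matrix


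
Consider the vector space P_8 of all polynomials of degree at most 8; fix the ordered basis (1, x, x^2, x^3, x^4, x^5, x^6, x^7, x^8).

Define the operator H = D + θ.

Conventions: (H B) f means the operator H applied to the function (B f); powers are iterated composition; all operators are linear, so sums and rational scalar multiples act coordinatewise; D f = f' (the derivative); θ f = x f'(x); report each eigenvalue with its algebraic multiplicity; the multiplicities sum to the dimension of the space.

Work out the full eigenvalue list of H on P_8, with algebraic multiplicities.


λ = 0 (multiplicity 1), λ = 1 (multiplicity 1), λ = 2 (multiplicity 1), λ = 3 (multiplicity 1), λ = 4 (multiplicity 1), λ = 5 (multiplicity 1), λ = 6 (multiplicity 1), λ = 7 (multiplicity 1), λ = 8 (multiplicity 1)

image of 1: 0
image of x: x + 1
image of x^2: 2x^2 + 2x
image of x^3: 3x^3 + 3x^2
image of x^4: 4x^4 + 4x^3
image of x^5: 5x^5 + 5x^4
image of x^6: 6x^6 + 6x^5
image of x^7: 7x^7 + 7x^6
image of x^8: 8x^8 + 8x^7
the matrix is upper triangular; its diagonal is (0, 1, 2, 3, 4, 5, 6, 7, 8)
for a triangular matrix the eigenvalues are the diagonal entries, with algebraic multiplicity their repetition count


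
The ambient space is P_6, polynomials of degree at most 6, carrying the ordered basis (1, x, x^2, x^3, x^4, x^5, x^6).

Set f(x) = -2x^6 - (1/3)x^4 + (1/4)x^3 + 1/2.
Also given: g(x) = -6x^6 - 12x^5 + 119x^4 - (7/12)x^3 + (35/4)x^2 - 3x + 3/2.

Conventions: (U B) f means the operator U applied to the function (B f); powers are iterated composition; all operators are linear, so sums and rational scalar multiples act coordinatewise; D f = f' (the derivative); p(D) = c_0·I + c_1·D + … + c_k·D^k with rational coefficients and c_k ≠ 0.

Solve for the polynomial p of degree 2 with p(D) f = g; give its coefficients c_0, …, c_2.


D^0 f = -2x^6 - (1/3)x^4 + (1/4)x^3 + 1/2
D^1 f = -12x^5 - (4/3)x^3 + (3/4)x^2
D^2 f = -60x^4 - 4x^2 + (3/2)x
matching coefficients of g against c_0 f + c_1 Df + … from the top degree down determines the c_i
solution: c_0 = 3, c_1 = 1, c_2 = -2

p(D) = 3·I + D − 2·D^2, i.e. c_0 = 3, c_1 = 1, c_2 = -2


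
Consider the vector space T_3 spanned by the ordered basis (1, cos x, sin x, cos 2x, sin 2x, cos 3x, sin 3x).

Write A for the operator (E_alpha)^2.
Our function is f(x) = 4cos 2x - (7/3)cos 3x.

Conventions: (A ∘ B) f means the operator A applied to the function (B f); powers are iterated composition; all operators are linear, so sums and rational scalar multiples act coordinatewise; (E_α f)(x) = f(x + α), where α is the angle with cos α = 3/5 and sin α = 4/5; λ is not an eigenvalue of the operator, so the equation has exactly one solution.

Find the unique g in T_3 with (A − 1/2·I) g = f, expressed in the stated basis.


write g with unknown coordinates in the stated basis and equate coefficients in (A − 1/2·I) g = f
solving from the highest basis element down gives g = -(13432/5233)cos 2x - (5376/5233)sin 2x - (36778/31113)cos 3x + (32032/10371)sin 3x
check: A g = (14216/5233)cos 2x - (2688/5233)sin 2x - (90986/31113)cos 3x + (16016/10371)sin 3x
so A g − 1/2·g = 4cos 2x - (7/3)cos 3x = f ✓

the result is g(x) = -(13432/5233)cos 2x - (5376/5233)sin 2x - (36778/31113)cos 3x + (32032/10371)sin 3x


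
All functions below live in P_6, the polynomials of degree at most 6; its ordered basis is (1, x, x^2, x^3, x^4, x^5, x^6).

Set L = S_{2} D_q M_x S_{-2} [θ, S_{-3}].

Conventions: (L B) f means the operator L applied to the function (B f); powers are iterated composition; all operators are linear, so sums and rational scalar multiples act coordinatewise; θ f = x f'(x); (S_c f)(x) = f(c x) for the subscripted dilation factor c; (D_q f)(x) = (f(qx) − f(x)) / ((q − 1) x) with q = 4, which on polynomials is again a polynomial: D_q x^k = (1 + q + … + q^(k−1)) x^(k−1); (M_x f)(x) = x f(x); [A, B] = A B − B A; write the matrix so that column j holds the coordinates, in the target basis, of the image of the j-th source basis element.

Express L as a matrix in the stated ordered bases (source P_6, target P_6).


the matrix is [[0, 0, 0, 0, 0, 0, 0]; [0, 0, 0, 0, 0, 0, 0]; [0, 0, 0, 0, 0, 0, 0]; [0, 0, 0, 0, 0, 0, 0]; [0, 0, 0, 0, 0, 0, 0]; [0, 0, 0, 0, 0, 0, 0]; [0, 0, 0, 0, 0, 0, 0]] (rows listed top to bottom)

image of 1: 0
image of x: 0
image of x^2: 0
image of x^3: 0
image of x^4: 0
image of x^5: 0
image of x^6: 0
each image's coordinates form column j of the matrix


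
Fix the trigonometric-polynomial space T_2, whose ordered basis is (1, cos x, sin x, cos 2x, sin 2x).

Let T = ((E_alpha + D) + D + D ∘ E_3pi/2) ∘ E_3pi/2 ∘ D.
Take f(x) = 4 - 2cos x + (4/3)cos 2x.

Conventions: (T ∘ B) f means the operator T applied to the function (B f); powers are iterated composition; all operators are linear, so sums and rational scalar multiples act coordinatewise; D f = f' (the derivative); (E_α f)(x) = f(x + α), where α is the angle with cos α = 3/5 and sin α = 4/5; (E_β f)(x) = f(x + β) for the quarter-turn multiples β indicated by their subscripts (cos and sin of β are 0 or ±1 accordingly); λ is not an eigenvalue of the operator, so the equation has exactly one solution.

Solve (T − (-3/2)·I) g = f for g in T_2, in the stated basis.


write g with unknown coordinates in the stated basis and equate coefficients in (T − (-3/2)·I) g = f
solving from the highest basis element down gives g = 8/3 - (124/349)cos x - (112/349)sin x + (424/2373)cos 2x + (32/2373)sin 2x
check: T g = -(512/349)cos x + (168/349)sin x + (2528/2373)cos 2x - (16/791)sin 2x
so T g − (-3/2)·g = 4 - 2cos x + (4/3)cos 2x = f ✓

g(x) = 8/3 - (124/349)cos x - (112/349)sin x + (424/2373)cos 2x + (32/2373)sin 2x
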